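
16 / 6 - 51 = -145 / 3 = -48.33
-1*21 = -21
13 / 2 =6.50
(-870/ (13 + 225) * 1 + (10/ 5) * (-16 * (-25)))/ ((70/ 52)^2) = 439.45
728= 728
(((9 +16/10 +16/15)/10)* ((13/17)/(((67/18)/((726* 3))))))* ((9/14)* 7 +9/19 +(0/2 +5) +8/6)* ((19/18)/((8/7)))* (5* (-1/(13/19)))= -726035695/18224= -39839.54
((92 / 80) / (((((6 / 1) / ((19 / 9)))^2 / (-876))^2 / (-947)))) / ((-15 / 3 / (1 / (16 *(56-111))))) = -15126482144629 / 5196312000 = -2911.00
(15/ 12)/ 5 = 1/ 4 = 0.25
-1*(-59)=59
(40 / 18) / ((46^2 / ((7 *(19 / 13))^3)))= 11763185 / 10459917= 1.12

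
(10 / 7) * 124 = 1240 / 7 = 177.14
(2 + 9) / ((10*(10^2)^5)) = 11 / 100000000000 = 0.00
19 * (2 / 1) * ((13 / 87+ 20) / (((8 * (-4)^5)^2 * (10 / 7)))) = 233149 / 29192355840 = 0.00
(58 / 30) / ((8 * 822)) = 29 / 98640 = 0.00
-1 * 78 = -78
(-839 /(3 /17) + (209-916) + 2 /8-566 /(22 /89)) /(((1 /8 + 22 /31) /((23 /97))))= -2201.83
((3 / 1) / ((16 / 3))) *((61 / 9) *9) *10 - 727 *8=-43783 / 8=-5472.88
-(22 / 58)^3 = -1331 / 24389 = -0.05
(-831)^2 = 690561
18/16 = 9/8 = 1.12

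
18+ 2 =20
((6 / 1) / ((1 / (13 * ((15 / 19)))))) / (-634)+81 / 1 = 487278 / 6023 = 80.90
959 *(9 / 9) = 959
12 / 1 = 12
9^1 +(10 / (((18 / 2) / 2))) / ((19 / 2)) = 1579 / 171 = 9.23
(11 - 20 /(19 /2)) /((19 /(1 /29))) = 0.02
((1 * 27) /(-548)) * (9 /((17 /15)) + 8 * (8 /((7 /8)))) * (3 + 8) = -2865753 /65212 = -43.95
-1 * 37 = -37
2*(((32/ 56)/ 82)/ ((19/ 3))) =0.00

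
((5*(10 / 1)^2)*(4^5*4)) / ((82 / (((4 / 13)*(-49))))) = -200704000 / 533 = -376555.35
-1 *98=-98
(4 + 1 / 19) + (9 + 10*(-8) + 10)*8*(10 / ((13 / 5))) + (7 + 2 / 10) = -2304103 / 1235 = -1865.67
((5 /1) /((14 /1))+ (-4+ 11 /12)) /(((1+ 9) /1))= -229 /840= -0.27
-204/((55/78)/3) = -47736/55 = -867.93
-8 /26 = -4 /13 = -0.31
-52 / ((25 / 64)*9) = -3328 / 225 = -14.79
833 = 833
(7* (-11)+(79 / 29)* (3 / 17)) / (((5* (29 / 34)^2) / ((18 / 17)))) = -2716128 / 121945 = -22.27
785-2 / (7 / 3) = 5489 / 7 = 784.14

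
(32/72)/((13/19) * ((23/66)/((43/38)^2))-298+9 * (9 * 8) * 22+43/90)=0.00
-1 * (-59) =59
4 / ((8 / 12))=6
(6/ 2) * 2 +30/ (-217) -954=-205746/ 217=-948.14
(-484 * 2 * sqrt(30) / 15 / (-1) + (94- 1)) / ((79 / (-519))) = -167464 * sqrt(30) / 395- 48267 / 79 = -2933.10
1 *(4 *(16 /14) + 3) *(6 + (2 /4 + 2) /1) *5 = 4505 /14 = 321.79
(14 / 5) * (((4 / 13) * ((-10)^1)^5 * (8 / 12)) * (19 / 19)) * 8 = -17920000 / 39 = -459487.18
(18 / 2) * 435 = 3915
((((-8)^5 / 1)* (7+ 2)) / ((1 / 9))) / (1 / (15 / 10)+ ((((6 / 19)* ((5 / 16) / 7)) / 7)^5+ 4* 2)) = -306254.77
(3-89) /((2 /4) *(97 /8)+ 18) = -1376 /385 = -3.57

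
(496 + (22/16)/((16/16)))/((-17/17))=-3979/8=-497.38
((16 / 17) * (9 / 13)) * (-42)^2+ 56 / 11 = 2806552 / 2431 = 1154.48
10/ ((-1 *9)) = -10/ 9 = -1.11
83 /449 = 0.18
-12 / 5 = -2.40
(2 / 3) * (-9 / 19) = -6 / 19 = -0.32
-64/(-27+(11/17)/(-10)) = 10880/4601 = 2.36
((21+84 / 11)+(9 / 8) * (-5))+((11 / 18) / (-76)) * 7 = 86357 / 3762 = 22.96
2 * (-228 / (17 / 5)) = -2280 / 17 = -134.12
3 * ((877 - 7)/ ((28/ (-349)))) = -455445/ 14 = -32531.79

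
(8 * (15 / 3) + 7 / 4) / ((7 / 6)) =501 / 14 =35.79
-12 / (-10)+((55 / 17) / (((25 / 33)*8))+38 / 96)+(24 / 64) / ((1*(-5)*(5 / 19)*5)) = 211411 / 102000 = 2.07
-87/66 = -29/22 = -1.32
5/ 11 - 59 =-644/ 11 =-58.55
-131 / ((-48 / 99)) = 4323 / 16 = 270.19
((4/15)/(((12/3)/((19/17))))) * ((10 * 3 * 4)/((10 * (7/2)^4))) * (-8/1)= -9728/204085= -0.05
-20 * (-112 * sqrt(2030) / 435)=448 * sqrt(2030) / 87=232.01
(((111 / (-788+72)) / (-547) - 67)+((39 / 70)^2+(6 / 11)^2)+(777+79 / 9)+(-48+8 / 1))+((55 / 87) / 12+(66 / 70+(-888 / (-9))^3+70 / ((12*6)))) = 21846048885518136397 / 22727599829550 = 961212.32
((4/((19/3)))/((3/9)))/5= 36/95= 0.38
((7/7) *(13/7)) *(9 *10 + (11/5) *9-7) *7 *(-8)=-53456/5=-10691.20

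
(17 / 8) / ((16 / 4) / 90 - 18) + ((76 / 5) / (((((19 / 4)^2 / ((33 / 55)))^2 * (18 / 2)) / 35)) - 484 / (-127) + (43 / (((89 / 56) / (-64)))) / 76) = -238662081524369 / 12528407963200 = -19.05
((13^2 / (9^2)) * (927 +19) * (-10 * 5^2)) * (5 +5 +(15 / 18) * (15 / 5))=-499606250 / 81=-6167978.40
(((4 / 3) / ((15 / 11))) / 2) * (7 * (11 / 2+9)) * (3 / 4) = 37.22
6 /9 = 2 /3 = 0.67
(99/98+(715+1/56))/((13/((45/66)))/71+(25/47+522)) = 14049587565/10258160584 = 1.37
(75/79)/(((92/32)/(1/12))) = 0.03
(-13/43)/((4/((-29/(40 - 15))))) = 377/4300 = 0.09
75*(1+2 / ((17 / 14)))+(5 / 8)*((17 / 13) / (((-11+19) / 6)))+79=1967023 / 7072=278.14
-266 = -266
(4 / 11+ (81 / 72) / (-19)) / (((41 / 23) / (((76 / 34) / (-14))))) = -11707 / 429352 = -0.03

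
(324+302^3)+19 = 27543951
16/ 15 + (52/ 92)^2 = 10999/ 7935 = 1.39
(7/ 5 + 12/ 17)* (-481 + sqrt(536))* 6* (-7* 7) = 25313106/ 85 - 105252* sqrt(134)/ 85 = 283467.36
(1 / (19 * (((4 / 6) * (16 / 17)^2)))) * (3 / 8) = 2601 / 77824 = 0.03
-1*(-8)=8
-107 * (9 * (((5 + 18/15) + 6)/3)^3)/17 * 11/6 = -267156637/38250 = -6984.49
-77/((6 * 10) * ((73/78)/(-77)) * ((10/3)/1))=31.68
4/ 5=0.80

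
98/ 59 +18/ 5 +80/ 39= 84128/ 11505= 7.31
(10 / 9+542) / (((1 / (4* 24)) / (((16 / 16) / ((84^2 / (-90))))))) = -97760 / 147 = -665.03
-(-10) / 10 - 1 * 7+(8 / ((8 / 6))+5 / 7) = 5 / 7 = 0.71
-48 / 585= -16 / 195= -0.08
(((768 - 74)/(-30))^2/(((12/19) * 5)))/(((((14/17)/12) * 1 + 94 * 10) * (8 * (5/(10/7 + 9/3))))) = 1205655317/60408810000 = 0.02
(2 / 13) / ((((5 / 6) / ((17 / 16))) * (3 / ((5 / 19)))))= 17 / 988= 0.02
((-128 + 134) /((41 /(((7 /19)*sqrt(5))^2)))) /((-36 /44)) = -5390 /44403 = -0.12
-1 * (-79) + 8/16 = 159/2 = 79.50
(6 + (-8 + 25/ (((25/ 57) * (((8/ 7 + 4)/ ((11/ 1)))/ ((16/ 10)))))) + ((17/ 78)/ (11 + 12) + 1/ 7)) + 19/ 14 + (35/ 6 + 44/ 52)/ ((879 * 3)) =4602542591/ 23653890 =194.58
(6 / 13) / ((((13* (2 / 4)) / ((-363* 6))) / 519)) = -13564584 / 169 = -80263.81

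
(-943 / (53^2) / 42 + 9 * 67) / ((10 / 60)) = 71139791 / 19663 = 3617.95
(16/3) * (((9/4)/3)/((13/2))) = 8/13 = 0.62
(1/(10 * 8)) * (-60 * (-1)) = 3/4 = 0.75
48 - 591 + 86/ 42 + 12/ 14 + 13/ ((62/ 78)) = -523.74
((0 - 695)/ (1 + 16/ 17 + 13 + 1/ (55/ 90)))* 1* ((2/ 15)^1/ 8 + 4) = -168.40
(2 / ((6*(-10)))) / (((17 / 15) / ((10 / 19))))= -5 / 323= -0.02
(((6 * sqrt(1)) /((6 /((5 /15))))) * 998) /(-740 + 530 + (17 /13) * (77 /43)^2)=-23988926 /14840931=-1.62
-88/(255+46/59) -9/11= -192931/166001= -1.16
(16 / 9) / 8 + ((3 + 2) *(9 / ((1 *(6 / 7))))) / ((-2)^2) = 961 / 72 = 13.35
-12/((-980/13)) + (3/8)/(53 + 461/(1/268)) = 38564247/242257960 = 0.16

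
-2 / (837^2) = -2 / 700569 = -0.00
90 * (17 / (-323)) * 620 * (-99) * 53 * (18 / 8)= 658760850 / 19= 34671623.68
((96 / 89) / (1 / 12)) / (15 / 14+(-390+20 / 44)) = -177408 / 5324425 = -0.03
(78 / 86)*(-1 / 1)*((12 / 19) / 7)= -468 / 5719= -0.08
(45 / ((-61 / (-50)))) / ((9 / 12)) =3000 / 61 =49.18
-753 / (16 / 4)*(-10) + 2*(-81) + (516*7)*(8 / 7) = 5848.50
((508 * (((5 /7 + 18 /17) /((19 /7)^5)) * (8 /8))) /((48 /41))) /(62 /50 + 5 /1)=65948086925 /78799374576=0.84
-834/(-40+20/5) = 139/6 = 23.17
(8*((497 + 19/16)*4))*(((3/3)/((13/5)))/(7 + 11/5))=199275/299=666.47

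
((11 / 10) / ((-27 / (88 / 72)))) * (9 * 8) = -484 / 135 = -3.59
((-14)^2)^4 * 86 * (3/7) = 54393368064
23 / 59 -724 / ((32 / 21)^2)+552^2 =4597545665 / 15104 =304392.59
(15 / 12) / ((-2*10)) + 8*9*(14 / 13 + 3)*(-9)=-2641.91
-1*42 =-42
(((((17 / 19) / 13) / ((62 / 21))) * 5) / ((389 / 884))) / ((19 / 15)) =910350 / 4353299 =0.21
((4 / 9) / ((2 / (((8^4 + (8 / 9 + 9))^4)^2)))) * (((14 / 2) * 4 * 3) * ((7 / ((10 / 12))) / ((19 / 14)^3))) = 5066719981448526182238748000000.00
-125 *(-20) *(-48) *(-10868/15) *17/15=295609600/3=98536533.33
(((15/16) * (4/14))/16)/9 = 5/2688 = 0.00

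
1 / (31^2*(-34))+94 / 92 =1.02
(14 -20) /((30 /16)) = -3.20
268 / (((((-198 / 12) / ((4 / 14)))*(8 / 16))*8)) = -1.16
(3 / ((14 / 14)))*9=27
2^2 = 4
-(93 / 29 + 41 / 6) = -1747 / 174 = -10.04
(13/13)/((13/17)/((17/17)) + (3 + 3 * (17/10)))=0.11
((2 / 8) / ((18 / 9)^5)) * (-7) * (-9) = 63 / 128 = 0.49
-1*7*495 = -3465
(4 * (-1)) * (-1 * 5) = 20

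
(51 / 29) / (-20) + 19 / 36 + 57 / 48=33979 / 20880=1.63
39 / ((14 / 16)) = 312 / 7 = 44.57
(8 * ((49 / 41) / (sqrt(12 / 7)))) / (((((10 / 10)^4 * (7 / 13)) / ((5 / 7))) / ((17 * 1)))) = 4420 * sqrt(21) / 123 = 164.67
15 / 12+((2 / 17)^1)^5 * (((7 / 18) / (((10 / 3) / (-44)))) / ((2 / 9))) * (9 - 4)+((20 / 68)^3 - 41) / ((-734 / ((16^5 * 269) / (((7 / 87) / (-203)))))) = -82805334588007053221 / 2084350076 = -39727172292.92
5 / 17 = 0.29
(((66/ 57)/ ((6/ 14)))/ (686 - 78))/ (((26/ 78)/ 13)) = 1001/ 5776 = 0.17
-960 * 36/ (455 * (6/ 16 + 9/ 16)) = -36864/ 455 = -81.02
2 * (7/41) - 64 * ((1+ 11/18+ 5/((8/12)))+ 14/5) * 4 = -5625226/1845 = -3048.90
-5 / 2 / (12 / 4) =-5 / 6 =-0.83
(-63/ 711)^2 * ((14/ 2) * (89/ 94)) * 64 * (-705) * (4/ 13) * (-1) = 58611840/ 81133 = 722.42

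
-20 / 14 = -10 / 7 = -1.43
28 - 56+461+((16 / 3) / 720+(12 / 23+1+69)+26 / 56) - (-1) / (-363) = 5301850889 / 10519740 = 503.99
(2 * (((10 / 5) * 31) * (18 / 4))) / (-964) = -279 / 482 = -0.58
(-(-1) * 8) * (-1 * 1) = -8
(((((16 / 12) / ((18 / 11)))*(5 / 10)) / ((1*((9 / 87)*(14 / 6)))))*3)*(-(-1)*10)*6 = 6380 / 21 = 303.81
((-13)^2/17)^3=982.46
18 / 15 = 6 / 5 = 1.20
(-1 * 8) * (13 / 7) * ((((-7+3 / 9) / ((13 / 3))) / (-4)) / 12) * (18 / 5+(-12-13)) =214 / 21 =10.19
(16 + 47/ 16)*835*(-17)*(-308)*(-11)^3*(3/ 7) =-188916556455/ 4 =-47229139113.75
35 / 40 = 7 / 8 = 0.88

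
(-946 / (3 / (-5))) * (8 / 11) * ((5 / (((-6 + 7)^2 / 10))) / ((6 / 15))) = 143333.33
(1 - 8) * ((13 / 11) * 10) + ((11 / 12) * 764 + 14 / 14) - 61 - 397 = 5300 / 33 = 160.61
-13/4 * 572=-1859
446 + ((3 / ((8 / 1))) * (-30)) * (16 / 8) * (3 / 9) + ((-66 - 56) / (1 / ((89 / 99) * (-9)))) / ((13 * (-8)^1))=245393 / 572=429.01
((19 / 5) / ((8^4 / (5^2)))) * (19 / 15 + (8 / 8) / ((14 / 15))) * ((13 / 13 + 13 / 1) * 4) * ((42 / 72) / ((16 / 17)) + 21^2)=791015239 / 589824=1341.10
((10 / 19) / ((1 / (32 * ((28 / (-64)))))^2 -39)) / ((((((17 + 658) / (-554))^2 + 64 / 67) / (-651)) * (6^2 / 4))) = 0.40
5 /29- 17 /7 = -458 /203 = -2.26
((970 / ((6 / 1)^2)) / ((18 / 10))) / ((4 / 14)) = 16975 / 324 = 52.39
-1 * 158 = -158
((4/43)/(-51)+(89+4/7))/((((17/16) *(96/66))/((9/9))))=15124813/260967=57.96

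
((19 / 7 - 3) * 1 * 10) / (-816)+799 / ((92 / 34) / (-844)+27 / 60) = 1788.30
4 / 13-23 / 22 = -211 / 286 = -0.74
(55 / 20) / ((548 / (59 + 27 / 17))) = 5665 / 18632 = 0.30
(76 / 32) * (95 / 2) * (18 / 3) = 5415 / 8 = 676.88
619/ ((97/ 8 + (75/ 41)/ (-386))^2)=2480578381504/ 588689442121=4.21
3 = 3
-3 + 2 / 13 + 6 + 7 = 132 / 13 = 10.15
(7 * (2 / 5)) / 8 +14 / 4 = 77 / 20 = 3.85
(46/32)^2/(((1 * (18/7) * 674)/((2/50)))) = 0.00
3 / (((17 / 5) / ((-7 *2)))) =-12.35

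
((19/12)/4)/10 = 19/480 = 0.04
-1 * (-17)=17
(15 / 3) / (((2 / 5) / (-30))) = -375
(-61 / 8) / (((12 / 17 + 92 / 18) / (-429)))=4003857 / 7120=562.34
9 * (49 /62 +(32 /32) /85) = 38043 /5270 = 7.22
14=14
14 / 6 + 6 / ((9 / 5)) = 17 / 3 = 5.67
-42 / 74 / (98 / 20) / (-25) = 6 / 1295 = 0.00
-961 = -961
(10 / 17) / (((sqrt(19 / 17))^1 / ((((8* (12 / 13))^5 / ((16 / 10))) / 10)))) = 5096079360* sqrt(323) / 119927639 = 763.69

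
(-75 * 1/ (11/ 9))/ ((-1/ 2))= 1350/ 11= 122.73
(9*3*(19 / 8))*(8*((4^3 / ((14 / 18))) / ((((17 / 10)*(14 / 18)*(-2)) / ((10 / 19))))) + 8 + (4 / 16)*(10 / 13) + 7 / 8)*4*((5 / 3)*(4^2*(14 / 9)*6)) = -12043772340 / 1547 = -7785243.92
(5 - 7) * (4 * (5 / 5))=-8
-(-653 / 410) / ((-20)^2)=653 / 164000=0.00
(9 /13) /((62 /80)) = 360 /403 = 0.89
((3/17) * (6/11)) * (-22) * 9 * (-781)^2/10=-98813682/85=-1162513.91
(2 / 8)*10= 5 / 2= 2.50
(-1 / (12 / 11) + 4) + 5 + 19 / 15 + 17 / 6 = 731 / 60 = 12.18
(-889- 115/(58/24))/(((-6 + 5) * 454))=27161/13166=2.06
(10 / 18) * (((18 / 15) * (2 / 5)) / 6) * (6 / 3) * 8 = 32 / 45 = 0.71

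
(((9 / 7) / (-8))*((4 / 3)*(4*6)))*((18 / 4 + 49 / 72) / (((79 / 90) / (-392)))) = 939960 / 79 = 11898.23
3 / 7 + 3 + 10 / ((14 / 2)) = 34 / 7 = 4.86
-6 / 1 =-6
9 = 9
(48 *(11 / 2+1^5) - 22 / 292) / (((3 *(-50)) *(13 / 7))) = -318787 / 284700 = -1.12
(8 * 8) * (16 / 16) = 64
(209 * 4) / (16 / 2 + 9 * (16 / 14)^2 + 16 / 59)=604219 / 14474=41.75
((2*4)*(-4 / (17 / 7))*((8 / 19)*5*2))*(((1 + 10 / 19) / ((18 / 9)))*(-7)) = 1818880 / 6137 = 296.38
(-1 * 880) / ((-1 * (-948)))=-220 / 237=-0.93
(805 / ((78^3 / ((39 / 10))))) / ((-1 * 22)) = -161 / 535392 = -0.00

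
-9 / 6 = -3 / 2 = -1.50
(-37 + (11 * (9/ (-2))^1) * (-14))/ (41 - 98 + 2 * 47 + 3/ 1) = 82/ 5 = 16.40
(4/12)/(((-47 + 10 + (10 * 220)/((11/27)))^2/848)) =0.00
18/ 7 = 2.57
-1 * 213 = -213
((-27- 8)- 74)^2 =11881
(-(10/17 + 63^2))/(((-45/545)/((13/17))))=95623411/2601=36764.09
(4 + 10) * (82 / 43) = 1148 / 43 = 26.70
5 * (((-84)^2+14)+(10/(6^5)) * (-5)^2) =137441425/3888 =35350.16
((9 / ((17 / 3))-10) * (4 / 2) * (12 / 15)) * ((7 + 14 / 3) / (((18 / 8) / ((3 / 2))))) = -16016 / 153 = -104.68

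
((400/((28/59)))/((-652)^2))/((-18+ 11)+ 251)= 1475/181519408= 0.00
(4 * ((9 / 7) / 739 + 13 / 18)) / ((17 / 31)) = 4179482 / 791469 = 5.28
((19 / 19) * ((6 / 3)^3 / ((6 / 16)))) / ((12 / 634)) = 10144 / 9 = 1127.11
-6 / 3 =-2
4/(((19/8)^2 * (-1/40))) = -10240/361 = -28.37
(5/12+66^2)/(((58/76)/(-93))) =-30791153/58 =-530881.95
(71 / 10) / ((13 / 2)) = 71 / 65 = 1.09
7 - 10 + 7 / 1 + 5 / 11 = 49 / 11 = 4.45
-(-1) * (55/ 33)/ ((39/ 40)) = 200/ 117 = 1.71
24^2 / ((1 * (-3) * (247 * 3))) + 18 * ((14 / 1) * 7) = 435644 / 247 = 1763.74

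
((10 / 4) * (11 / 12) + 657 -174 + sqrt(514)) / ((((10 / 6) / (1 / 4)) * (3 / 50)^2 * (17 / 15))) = 625 * sqrt(514) / 17 + 7279375 / 408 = 18675.12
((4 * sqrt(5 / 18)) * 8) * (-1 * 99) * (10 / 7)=-5280 * sqrt(10) / 7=-2385.26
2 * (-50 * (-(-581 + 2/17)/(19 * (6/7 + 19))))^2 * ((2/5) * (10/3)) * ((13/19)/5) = 248469812500000/114897214713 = 2162.54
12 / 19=0.63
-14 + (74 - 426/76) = 2067/38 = 54.39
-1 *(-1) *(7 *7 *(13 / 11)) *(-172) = -109564 / 11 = -9960.36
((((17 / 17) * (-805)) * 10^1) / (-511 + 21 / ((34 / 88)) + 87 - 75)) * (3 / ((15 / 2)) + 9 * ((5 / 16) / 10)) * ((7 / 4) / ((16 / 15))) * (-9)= -1409623425 / 7740416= -182.11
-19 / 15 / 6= -19 / 90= -0.21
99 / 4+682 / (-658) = 31207 / 1316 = 23.71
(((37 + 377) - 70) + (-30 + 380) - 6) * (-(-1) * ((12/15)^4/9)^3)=11542724608/177978515625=0.06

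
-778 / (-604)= 1.29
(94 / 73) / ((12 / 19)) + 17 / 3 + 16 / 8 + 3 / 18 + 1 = 10.87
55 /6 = 9.17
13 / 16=0.81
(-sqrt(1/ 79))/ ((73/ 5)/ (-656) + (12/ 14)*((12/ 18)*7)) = -3280*sqrt(79)/ 1030713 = -0.03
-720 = -720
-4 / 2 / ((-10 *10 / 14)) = 7 / 25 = 0.28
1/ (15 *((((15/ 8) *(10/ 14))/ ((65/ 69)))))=728/ 15525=0.05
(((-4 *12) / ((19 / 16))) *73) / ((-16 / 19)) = 3504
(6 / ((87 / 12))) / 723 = 8 / 6989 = 0.00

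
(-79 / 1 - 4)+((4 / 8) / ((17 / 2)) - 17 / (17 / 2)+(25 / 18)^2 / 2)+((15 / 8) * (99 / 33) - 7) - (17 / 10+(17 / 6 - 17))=-2007253 / 27540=-72.89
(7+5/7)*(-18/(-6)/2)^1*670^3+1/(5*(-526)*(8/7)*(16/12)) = 2050289340479853/589120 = 3480257571.43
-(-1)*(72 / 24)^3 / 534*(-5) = -45 / 178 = -0.25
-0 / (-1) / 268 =0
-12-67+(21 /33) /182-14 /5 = -116969 /1430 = -81.80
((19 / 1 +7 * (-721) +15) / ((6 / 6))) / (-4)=5013 / 4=1253.25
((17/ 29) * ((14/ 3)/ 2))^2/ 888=14161/ 6721272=0.00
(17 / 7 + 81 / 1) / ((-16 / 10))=-365 / 7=-52.14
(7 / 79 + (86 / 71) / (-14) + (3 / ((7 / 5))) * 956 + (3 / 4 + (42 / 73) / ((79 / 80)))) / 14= 297490579 / 2031736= 146.42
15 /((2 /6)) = 45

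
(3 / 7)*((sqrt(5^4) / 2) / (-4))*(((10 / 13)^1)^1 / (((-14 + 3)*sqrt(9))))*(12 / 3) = 125 / 1001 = 0.12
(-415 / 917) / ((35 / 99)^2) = -813483 / 224665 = -3.62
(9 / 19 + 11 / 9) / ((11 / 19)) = 290 / 99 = 2.93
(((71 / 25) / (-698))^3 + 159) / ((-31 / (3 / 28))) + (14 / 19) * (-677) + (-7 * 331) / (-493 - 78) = -799524990839845828893 / 1614113368353500000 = -495.33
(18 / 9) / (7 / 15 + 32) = 30 / 487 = 0.06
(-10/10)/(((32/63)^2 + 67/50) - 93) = 198450/18138727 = 0.01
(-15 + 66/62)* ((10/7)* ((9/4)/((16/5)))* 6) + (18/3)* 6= -10413/217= -47.99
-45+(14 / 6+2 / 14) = -893 / 21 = -42.52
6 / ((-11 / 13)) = -78 / 11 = -7.09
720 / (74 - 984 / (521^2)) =19543752 / 2008565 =9.73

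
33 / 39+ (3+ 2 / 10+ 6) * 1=653 / 65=10.05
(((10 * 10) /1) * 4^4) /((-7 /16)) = -409600 /7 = -58514.29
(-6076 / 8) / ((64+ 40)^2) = -1519 / 21632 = -0.07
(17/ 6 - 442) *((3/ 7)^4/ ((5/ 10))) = -71145/ 2401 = -29.63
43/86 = 1/2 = 0.50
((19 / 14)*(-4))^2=1444 / 49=29.47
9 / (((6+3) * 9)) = 1 / 9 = 0.11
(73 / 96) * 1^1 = 73 / 96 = 0.76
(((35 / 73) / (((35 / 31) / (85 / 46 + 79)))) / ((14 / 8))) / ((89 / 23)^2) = 5303294 / 4047631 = 1.31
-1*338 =-338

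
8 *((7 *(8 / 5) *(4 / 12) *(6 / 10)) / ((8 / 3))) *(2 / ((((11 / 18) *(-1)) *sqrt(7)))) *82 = -70848 *sqrt(7) / 275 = -681.62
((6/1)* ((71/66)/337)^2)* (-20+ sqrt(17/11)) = -50410/41225547+ 5041* sqrt(187)/906962034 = -0.00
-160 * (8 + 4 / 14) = -9280 / 7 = -1325.71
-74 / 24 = -37 / 12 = -3.08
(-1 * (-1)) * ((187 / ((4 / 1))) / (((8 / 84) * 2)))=3927 / 16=245.44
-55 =-55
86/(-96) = -43/48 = -0.90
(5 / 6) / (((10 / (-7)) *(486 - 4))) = -7 / 5784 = -0.00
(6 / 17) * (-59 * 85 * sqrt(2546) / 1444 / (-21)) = 295 * sqrt(2546) / 5054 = 2.95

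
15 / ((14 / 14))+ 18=33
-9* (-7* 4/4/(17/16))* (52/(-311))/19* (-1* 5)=262080/100453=2.61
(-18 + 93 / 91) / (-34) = 1545 / 3094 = 0.50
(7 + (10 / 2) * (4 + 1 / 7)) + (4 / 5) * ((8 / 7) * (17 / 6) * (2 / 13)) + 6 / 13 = 5572 / 195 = 28.57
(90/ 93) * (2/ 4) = 15/ 31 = 0.48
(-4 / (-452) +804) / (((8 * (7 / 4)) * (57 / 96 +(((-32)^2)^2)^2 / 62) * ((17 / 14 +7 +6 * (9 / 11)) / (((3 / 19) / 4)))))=67594632 / 6939456888132964585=0.00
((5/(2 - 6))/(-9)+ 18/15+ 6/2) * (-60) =-781/3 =-260.33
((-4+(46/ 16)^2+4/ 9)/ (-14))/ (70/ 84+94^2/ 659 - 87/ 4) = 1787867/ 39901344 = 0.04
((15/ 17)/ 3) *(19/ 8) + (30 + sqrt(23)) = sqrt(23) + 4175/ 136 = 35.49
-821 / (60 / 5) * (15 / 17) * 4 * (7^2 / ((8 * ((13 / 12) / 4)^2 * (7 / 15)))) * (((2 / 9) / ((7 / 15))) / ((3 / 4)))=-78816000 / 2873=-27433.34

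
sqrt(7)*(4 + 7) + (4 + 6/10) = 23/5 + 11*sqrt(7) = 33.70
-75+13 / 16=-1187 / 16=-74.19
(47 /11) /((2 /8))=188 /11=17.09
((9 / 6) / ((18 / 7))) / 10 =7 / 120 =0.06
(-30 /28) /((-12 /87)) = 435 /56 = 7.77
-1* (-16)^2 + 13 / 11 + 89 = -1824 / 11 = -165.82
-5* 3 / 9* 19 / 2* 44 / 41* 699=-486970 / 41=-11877.32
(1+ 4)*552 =2760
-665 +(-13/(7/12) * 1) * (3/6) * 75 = -10505/7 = -1500.71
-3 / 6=-1 / 2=-0.50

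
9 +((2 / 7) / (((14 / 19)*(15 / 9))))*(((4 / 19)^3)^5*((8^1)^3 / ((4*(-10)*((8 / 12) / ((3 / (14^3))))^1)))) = 9.00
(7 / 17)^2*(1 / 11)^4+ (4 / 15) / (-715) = -1490861 / 4125467775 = -0.00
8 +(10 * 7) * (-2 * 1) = -132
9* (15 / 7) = 135 / 7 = 19.29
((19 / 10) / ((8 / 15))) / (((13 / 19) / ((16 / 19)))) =57 / 13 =4.38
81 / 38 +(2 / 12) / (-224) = 54413 / 25536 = 2.13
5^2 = 25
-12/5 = -2.40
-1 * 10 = -10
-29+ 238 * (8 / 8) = 209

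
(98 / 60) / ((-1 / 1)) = -1.63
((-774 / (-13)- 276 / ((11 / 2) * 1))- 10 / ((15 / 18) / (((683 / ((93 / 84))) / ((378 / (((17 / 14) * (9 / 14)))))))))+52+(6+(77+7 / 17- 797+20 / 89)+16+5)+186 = -151275495296 / 328649321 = -460.29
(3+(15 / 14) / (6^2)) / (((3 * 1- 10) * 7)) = -509 / 8232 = -0.06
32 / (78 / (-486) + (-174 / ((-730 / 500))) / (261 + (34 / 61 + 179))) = 282499488 / 971293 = 290.85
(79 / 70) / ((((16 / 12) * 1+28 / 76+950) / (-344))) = -774516 / 1898645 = -0.41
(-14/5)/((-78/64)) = 448/195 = 2.30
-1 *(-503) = 503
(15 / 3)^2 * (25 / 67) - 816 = -54047 / 67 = -806.67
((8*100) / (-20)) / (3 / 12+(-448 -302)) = 160 / 2999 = 0.05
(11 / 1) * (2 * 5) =110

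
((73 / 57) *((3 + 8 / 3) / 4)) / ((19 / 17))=21097 / 12996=1.62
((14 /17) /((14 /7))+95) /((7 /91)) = 21086 /17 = 1240.35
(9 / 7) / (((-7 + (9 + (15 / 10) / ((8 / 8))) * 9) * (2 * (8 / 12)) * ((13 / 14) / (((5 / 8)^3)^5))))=32958984375 / 3201777860083712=0.00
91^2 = 8281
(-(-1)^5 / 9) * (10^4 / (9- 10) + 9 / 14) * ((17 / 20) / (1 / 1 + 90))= -2379847 / 229320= -10.38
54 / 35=1.54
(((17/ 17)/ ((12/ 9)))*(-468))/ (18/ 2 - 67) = 351/ 58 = 6.05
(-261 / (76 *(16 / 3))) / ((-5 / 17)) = 13311 / 6080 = 2.19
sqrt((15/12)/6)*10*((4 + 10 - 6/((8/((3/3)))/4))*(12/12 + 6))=385*sqrt(30)/6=351.46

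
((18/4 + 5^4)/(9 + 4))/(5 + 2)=1259/182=6.92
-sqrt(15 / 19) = -sqrt(285) / 19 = -0.89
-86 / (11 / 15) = -1290 / 11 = -117.27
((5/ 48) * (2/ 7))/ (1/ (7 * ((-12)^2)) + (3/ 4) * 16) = 30/ 12097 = 0.00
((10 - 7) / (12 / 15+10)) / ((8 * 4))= 0.01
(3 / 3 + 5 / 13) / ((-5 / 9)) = -162 / 65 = -2.49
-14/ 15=-0.93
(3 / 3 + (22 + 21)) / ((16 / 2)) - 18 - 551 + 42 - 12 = -533.50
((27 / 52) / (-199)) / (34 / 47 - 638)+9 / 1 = 309943437 / 34438144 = 9.00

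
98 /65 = 1.51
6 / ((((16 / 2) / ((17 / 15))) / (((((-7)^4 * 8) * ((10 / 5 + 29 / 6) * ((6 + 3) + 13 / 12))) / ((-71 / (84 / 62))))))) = -1417451959 / 66030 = -21466.79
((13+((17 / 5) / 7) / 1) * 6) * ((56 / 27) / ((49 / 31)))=234112 / 2205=106.17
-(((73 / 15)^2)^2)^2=-806460091894081 / 2562890625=-314668.17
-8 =-8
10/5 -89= -87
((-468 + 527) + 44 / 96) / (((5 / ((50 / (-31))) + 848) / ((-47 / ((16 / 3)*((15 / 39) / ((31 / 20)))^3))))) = -4389721516063 / 108147200000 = -40.59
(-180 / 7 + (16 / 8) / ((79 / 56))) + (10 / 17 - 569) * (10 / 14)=-4045297 / 9401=-430.30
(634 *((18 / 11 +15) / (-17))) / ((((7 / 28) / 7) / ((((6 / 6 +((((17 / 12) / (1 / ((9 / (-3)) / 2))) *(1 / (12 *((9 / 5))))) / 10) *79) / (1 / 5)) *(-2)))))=23687825 / 612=38705.60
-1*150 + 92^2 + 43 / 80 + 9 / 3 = 665403 / 80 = 8317.54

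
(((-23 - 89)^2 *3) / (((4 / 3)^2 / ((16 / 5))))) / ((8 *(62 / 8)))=169344 / 155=1092.54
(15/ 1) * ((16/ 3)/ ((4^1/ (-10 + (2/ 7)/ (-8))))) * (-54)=75870/ 7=10838.57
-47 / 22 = -2.14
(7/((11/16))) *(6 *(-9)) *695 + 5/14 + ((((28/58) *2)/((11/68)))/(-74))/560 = -157857037322/413105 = -382123.28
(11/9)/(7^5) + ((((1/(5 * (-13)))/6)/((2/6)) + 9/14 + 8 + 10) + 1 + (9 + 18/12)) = 30.14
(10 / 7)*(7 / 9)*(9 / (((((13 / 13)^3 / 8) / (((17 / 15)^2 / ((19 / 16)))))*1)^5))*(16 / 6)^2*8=70931479522213353192685568 / 2570118220037109375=27598527.95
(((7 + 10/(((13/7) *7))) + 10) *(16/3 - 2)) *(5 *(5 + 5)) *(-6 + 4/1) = -5923.08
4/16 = 1/4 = 0.25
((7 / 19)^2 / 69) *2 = 98 / 24909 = 0.00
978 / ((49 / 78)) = 76284 / 49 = 1556.82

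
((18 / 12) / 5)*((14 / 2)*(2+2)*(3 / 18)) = 7 / 5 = 1.40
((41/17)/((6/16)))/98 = 164/2499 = 0.07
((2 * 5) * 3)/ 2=15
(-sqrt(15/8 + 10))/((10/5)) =-sqrt(190)/8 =-1.72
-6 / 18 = -1 / 3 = -0.33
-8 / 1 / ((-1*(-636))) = -2 / 159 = -0.01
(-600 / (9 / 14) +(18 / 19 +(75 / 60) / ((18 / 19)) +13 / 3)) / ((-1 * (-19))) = -1267771 / 25992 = -48.78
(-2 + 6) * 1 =4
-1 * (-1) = 1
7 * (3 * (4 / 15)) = 28 / 5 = 5.60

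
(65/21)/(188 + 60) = 65/5208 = 0.01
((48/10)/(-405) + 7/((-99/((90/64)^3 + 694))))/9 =-5.48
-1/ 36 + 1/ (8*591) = -391/ 14184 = -0.03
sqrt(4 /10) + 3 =sqrt(10) /5 + 3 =3.63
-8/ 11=-0.73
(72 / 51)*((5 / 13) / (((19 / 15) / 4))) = 7200 / 4199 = 1.71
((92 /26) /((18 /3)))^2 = 529 /1521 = 0.35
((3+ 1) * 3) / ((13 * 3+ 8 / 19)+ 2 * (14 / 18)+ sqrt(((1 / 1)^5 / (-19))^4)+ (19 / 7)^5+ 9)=163817829 / 2693504183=0.06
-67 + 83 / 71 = -4674 / 71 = -65.83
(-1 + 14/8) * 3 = 9/4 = 2.25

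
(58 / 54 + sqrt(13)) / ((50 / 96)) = 464 / 225 + 48*sqrt(13) / 25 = 8.98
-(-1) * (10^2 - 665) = -565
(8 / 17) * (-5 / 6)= -20 / 51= -0.39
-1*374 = -374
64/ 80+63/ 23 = 407/ 115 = 3.54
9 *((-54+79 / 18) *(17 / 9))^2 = 79033.87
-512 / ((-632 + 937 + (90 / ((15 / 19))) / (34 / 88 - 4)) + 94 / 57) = -1546752 / 831083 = -1.86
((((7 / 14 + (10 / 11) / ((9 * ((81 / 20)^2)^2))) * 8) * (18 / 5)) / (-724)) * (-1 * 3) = 8529650758 / 142843369185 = 0.06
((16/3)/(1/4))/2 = 32/3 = 10.67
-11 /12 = -0.92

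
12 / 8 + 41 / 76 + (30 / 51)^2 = 52395 / 21964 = 2.39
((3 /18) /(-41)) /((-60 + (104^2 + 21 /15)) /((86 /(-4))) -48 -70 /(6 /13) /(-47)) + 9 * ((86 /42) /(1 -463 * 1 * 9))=-890353012 /201614876041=-0.00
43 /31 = 1.39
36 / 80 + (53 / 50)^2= 1967 / 1250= 1.57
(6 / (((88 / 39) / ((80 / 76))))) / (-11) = -585 / 2299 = -0.25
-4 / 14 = -2 / 7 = -0.29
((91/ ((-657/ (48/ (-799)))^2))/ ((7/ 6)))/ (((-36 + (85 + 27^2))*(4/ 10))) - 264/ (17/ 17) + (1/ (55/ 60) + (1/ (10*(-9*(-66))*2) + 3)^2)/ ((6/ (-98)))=-240283838892482102046389/ 560328891765574219200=-428.83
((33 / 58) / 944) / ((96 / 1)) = 11 / 1752064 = 0.00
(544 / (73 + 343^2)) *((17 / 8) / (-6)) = -289 / 176583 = -0.00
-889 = -889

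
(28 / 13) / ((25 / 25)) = 28 / 13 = 2.15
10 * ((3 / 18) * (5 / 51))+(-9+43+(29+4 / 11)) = 106916 / 1683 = 63.53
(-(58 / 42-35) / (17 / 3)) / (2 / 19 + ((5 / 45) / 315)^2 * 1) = 15401619450 / 273265973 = 56.36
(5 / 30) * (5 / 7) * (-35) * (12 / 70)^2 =-6 / 49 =-0.12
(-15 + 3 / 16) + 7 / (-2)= -293 / 16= -18.31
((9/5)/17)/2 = 9/170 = 0.05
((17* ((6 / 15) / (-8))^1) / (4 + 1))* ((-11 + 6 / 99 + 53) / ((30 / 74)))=-218263 / 12375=-17.64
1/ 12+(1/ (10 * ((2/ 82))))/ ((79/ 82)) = 20567/ 4740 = 4.34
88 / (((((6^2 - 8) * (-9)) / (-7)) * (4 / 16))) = 88 / 9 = 9.78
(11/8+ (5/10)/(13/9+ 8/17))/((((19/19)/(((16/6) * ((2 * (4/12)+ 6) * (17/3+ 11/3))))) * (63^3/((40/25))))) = 490880/282588831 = 0.00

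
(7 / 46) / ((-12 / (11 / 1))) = -77 / 552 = -0.14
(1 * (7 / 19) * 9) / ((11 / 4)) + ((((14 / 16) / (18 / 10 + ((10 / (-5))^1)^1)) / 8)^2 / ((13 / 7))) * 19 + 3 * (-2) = -19303171 / 11128832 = -1.73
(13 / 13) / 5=1 / 5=0.20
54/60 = 9/10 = 0.90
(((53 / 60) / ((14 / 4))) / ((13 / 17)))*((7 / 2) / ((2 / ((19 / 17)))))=1007 / 1560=0.65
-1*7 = -7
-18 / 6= -3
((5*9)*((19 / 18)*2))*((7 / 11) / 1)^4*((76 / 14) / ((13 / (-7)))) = -8667610 / 190333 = -45.54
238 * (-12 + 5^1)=-1666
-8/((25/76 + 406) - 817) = 608/31211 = 0.02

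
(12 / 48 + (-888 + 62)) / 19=-3303 / 76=-43.46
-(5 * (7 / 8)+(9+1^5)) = -115 / 8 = -14.38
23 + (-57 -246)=-280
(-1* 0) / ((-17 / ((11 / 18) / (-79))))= 0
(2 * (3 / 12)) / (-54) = -1 / 108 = -0.01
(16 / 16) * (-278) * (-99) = 27522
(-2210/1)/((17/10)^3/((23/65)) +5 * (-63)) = 10166000/1385131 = 7.34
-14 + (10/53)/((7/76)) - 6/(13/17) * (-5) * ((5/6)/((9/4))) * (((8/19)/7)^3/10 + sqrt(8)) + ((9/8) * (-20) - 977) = -29511519379319/29177404074 + 3400 * sqrt(2)/117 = -970.35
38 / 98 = 0.39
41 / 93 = 0.44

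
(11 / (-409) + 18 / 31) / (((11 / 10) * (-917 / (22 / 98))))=-10030 / 81386501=-0.00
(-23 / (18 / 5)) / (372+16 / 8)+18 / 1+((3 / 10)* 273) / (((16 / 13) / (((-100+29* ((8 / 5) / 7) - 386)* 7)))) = -150309554389 / 673200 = -223276.22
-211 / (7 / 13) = -2743 / 7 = -391.86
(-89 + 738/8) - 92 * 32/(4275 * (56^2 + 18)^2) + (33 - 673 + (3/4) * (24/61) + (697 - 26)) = 89613937233191/2594115639900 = 34.55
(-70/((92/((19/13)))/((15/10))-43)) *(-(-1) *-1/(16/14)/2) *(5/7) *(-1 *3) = 29925/472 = 63.40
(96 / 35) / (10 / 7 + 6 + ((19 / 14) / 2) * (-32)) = -24 / 125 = -0.19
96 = 96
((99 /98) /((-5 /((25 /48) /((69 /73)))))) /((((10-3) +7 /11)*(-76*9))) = 44165 /2072093184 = 0.00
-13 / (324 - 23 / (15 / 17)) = -195 / 4469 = -0.04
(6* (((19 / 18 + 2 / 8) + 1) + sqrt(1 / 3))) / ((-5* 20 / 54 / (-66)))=1782* sqrt(3) / 25 + 24651 / 50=616.48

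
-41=-41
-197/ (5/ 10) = -394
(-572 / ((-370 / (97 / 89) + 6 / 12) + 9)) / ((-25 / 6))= -221936 / 533475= -0.42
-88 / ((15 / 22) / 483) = -311696 / 5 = -62339.20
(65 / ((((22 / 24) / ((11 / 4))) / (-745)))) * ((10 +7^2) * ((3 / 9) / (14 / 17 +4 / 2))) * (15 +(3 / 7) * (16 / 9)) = -16076761025 / 1008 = -15949167.68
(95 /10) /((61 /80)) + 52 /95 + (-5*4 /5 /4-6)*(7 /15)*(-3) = 132163 /5795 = 22.81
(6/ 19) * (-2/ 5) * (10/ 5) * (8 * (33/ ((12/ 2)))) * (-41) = 43296/ 95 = 455.75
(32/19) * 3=96/19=5.05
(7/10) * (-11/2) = -77/20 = -3.85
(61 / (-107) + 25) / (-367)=-2614 / 39269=-0.07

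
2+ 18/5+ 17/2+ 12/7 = 1107/70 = 15.81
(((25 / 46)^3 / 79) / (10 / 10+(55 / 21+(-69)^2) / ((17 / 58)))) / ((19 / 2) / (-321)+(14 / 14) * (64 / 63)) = 7520428125 / 59328762212815876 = 0.00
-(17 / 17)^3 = -1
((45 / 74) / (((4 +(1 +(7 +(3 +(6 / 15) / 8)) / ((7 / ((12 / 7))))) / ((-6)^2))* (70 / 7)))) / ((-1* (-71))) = 19845 / 94908256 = 0.00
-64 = -64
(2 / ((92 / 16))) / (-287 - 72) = -8 / 8257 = -0.00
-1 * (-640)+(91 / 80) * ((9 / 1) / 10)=512819 / 800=641.02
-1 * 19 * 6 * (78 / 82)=-4446 / 41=-108.44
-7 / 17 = -0.41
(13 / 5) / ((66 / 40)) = 52 / 33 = 1.58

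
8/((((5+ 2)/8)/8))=512/7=73.14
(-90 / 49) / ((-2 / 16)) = 720 / 49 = 14.69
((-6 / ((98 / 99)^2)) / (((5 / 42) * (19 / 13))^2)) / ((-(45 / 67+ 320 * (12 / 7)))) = 153660078 / 417270875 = 0.37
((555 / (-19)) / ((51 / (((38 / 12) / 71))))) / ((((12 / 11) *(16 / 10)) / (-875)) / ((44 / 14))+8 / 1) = -13990625 / 4381062384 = -0.00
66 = 66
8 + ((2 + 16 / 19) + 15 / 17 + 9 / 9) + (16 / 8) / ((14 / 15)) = 33615 / 2261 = 14.87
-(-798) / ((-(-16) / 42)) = 8379 / 4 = 2094.75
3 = 3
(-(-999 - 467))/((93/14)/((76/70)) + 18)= 111416/1833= 60.78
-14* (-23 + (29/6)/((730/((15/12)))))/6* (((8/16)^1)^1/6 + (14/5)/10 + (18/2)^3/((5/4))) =31306.63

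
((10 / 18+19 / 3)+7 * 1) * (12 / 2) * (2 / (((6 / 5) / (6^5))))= 1080000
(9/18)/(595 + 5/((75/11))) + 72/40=160923/89360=1.80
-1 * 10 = -10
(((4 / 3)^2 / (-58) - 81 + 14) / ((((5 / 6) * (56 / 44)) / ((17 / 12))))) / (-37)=654313 / 270396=2.42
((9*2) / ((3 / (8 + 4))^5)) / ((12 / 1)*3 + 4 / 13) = 29952 / 59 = 507.66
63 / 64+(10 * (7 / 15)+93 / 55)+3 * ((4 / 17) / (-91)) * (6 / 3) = 119687017 / 16336320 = 7.33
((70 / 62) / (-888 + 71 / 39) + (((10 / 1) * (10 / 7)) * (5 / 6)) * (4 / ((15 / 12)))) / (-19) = -857084135 / 427485009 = -2.00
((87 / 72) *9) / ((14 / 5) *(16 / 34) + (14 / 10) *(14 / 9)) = 66555 / 21392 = 3.11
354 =354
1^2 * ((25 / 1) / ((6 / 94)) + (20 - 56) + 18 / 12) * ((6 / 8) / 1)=2143 / 8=267.88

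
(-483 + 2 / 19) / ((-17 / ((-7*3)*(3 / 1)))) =-578025 / 323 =-1789.55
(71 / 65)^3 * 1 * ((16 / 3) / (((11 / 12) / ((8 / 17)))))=3.57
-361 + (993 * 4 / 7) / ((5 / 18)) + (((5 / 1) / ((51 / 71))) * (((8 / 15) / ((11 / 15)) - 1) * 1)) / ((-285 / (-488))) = 626186719 / 373065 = 1678.49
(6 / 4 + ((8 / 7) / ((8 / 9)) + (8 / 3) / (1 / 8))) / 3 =1013 / 126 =8.04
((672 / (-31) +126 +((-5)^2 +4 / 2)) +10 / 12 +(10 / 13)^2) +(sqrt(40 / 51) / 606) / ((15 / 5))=sqrt(510) / 46359 +4172789 / 31434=132.75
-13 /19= -0.68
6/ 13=0.46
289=289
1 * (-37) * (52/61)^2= -100048/3721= -26.89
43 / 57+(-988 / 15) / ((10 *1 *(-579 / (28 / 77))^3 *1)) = 277729627615379 / 368153226507825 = 0.75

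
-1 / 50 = -0.02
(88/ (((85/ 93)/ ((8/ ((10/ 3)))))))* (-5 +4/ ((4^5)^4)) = -4218001482052611/ 3650722201600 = -1155.39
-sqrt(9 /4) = -3 /2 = -1.50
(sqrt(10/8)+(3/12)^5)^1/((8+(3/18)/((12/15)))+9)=3/52864+12*sqrt(5)/413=0.07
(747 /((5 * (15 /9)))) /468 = 249 /1300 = 0.19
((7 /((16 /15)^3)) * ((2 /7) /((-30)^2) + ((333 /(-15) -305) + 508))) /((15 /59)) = 33601739 /8192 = 4101.77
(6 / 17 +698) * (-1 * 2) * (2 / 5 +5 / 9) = -1020992 / 765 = -1334.63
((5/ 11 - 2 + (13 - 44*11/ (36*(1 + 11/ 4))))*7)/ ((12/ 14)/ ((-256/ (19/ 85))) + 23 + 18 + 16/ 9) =1246008064/ 967595871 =1.29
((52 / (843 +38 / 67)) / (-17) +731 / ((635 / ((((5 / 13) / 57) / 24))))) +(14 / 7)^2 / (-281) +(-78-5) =-50623565151803747 / 609793626891384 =-83.02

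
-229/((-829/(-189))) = -43281/829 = -52.21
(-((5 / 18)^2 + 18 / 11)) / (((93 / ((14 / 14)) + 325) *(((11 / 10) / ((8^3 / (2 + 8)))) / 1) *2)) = -195424 / 2048409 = -0.10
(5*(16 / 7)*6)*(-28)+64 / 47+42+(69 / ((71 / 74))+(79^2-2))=14797183 / 3337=4434.28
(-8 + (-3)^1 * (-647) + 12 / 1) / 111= 1945 / 111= 17.52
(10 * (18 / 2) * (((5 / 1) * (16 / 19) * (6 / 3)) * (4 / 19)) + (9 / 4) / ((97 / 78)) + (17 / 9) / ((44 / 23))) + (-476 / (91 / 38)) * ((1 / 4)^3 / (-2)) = 118187943109 / 721070064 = 163.91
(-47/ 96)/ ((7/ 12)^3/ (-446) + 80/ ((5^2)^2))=-47164500/ 12288133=-3.84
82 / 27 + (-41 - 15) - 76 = -3482 / 27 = -128.96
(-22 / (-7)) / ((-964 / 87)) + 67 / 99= 131315 / 334026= 0.39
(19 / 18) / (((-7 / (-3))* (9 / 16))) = 152 / 189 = 0.80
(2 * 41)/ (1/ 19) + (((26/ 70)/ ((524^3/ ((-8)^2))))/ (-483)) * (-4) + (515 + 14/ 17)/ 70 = 404533673348537/ 258427052814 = 1565.37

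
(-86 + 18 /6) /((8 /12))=-249 /2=-124.50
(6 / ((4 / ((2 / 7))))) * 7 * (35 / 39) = 35 / 13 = 2.69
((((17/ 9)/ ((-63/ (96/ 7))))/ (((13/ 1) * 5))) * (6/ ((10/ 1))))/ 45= -544/ 6449625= -0.00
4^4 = 256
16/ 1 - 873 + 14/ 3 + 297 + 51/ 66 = -36601/ 66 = -554.56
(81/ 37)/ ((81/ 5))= 5/ 37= 0.14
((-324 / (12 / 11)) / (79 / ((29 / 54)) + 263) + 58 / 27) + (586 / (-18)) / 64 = 18809605 / 20551104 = 0.92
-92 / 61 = -1.51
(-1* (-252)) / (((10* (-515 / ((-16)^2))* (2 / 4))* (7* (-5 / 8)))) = 73728 / 12875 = 5.73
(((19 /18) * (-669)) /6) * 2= -4237 /18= -235.39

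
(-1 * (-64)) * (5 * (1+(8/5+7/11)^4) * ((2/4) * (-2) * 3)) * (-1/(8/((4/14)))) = 11425788768/12810875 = 891.88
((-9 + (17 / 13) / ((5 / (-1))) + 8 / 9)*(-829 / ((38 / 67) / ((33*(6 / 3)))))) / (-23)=-2992545754 / 85215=-35117.59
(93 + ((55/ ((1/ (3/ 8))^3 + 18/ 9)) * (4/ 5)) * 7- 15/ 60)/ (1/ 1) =121625/ 1132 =107.44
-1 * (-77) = 77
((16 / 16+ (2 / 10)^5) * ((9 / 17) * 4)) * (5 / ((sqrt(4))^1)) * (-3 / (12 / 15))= -42201 / 2125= -19.86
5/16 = 0.31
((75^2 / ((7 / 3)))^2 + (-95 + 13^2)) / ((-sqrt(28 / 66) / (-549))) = 156338318799 * sqrt(462) / 686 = 4898490943.93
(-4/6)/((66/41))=-41/99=-0.41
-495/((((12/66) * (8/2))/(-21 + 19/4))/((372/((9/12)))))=10971675/2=5485837.50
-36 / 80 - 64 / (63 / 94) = -120887 / 1260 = -95.94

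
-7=-7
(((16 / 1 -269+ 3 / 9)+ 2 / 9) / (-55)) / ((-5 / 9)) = -2272 / 275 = -8.26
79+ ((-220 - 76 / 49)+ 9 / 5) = -34484 / 245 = -140.75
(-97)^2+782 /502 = 2362050 /251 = 9410.56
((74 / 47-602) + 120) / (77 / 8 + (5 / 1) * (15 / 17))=-3070880 / 89723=-34.23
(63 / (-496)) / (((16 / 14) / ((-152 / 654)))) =2793 / 108128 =0.03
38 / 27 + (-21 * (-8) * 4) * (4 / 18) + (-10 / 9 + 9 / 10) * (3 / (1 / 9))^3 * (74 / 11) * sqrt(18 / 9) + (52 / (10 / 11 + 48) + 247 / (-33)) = 11530085 / 79893 - 1537461 * sqrt(2) / 55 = -39388.38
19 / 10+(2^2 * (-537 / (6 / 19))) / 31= -67431 / 310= -217.52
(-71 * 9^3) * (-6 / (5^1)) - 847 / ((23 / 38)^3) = 3546127598 / 60835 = 58290.91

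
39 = 39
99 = 99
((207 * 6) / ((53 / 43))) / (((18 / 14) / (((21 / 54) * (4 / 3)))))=193844 / 477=406.38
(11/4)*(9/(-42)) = -33/56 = -0.59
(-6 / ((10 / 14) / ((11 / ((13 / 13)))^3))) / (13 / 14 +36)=-71148 / 235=-302.76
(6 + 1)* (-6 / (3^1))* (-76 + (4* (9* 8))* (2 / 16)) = 560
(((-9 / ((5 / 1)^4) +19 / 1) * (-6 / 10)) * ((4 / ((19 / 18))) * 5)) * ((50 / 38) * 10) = -5126112 / 1805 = -2839.95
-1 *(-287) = 287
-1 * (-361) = 361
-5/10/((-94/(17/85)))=1/940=0.00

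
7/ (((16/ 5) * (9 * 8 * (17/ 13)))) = 0.02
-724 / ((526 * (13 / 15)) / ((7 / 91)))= -5430 / 44447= -0.12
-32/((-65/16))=512/65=7.88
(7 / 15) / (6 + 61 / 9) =21 / 575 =0.04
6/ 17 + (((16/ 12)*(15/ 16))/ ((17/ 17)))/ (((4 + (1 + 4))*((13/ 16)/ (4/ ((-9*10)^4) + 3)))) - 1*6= -8375116483/ 1631228625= -5.13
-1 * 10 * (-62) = 620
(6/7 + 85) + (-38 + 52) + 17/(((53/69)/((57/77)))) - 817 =-2859799/4081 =-700.76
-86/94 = -43/47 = -0.91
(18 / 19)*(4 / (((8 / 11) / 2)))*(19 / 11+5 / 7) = 3384 / 133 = 25.44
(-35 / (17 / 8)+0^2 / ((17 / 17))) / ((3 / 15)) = -1400 / 17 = -82.35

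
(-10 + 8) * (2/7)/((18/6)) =-4/21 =-0.19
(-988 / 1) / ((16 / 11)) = -2717 / 4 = -679.25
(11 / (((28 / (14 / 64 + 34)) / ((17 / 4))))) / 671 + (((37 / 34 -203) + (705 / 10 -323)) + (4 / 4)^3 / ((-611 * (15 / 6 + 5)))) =-15475604339141 / 34062712320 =-454.33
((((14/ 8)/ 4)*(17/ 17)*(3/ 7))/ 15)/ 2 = 1/ 160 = 0.01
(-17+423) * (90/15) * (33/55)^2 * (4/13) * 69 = 6051024/325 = 18618.54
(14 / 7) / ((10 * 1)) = 1 / 5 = 0.20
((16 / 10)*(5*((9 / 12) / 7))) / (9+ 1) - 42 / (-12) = 251 / 70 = 3.59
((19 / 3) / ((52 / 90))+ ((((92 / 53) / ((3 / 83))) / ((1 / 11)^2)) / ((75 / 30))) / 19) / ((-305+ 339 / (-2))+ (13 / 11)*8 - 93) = -0.24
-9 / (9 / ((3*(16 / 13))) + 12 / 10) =-240 / 97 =-2.47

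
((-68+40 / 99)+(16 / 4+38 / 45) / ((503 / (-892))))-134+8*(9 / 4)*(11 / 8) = -61561343 / 331980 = -185.44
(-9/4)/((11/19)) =-171/44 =-3.89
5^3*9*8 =9000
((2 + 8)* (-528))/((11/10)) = -4800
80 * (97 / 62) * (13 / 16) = 101.69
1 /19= 0.05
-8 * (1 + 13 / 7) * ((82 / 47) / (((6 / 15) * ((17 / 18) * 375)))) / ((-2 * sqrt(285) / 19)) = 1312 * sqrt(285) / 139825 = 0.16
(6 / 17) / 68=3 / 578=0.01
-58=-58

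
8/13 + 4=60/13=4.62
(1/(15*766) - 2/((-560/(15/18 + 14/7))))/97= 2189/20804560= 0.00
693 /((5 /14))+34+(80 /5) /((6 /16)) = 30256 /15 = 2017.07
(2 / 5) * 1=0.40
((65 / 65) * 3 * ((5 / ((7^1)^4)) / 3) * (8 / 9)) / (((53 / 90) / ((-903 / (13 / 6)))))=-309600 / 236327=-1.31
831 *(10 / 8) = 4155 / 4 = 1038.75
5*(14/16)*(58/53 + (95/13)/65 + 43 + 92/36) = 131937785/644904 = 204.59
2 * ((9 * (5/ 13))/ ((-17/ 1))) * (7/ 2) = -315/ 221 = -1.43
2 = 2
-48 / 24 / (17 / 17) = -2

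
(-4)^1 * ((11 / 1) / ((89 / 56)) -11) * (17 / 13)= 21.33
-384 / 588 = -32 / 49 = -0.65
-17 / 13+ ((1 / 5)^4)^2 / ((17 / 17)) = -6640612 / 5078125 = -1.31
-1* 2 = -2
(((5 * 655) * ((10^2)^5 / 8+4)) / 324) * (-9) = -341145834425 / 3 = -113715278141.67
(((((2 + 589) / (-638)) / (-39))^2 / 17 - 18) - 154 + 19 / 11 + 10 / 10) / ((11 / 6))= -593861463885 / 6431905766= -92.33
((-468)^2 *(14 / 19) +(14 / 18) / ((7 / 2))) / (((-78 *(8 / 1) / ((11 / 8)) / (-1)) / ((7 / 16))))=1062486887 / 6829056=155.58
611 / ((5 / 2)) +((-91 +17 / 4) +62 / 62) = 3173 / 20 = 158.65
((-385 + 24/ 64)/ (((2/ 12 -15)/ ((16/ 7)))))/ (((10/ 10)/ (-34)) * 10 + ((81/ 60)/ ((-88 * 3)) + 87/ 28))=1104766080/ 52339921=21.11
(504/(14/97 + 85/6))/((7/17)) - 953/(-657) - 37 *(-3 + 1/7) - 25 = 6423509636/38305071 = 167.69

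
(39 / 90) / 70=0.01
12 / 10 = 6 / 5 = 1.20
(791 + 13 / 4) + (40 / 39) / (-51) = 6318893 / 7956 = 794.23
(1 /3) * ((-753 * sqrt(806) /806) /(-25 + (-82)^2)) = -0.00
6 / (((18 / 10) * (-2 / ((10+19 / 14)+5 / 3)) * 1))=-2735 / 126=-21.71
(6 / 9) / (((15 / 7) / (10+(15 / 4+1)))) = 413 / 90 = 4.59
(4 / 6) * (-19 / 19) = -2 / 3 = -0.67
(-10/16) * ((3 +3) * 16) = -60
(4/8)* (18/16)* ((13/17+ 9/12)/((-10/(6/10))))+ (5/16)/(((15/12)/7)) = 92419/54400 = 1.70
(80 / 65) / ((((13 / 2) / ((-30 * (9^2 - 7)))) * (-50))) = 7104 / 845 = 8.41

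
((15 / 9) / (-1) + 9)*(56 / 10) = 616 / 15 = 41.07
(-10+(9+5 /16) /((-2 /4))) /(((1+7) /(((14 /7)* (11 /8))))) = -2519 /256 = -9.84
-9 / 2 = -4.50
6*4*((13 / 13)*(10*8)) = 1920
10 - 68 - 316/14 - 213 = -2055/7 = -293.57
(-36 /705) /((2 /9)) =-54 /235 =-0.23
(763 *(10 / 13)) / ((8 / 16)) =15260 / 13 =1173.85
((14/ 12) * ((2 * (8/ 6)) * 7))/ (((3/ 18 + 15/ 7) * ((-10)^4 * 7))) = 49/ 363750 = 0.00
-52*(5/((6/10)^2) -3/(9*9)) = -19448/27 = -720.30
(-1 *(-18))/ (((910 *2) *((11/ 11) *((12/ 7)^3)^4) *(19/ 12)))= 1977326743/ 203914519511040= 0.00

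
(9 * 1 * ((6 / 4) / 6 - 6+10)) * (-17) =-2601 / 4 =-650.25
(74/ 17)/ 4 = 37/ 34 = 1.09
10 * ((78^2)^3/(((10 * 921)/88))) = 6605854953984/307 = 21517442846.85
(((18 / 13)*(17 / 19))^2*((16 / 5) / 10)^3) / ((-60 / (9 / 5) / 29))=-1042730496 / 23831640625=-0.04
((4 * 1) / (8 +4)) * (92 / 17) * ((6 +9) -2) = 1196 / 51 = 23.45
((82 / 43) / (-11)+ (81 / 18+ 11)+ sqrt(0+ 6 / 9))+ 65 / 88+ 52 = sqrt(6) / 3+ 257559 / 3784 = 68.88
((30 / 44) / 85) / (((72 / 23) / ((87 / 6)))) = 667 / 17952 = 0.04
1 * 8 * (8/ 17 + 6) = 880/ 17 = 51.76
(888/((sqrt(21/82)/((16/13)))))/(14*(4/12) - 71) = -14208*sqrt(1722)/18109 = -32.56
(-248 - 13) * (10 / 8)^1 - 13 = -1357 / 4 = -339.25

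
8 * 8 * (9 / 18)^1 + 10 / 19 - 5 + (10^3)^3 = 19000000523 / 19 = 1000000027.53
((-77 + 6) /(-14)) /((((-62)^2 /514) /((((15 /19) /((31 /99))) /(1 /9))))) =243871155 /15848812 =15.39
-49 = -49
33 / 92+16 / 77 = 4013 / 7084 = 0.57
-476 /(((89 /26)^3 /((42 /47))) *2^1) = -175689696 /33133543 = -5.30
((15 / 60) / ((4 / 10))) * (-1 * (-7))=35 / 8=4.38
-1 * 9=-9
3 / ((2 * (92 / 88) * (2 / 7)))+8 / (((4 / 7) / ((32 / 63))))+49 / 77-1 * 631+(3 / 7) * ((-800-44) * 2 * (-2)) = 26414951 / 31878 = 828.63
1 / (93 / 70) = 70 / 93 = 0.75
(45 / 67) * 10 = 450 / 67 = 6.72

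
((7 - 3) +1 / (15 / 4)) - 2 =34 / 15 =2.27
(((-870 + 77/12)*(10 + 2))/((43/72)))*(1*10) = -173520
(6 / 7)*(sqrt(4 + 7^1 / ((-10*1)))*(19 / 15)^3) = 6859*sqrt(330) / 39375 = 3.16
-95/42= -2.26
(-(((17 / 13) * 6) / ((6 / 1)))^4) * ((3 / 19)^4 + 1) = -2.93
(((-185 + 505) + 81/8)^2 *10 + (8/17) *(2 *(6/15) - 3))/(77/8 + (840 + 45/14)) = 20750251263/16238060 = 1277.88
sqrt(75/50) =sqrt(6)/2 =1.22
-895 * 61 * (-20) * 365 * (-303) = -120758680500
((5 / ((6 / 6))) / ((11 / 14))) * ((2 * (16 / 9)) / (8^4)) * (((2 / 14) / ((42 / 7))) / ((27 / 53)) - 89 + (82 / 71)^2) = -2504378885 / 5174243712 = -0.48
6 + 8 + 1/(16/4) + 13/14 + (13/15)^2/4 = 24202/1575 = 15.37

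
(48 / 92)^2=144 / 529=0.27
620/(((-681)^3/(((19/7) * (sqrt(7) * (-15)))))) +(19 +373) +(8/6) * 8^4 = 58900 * sqrt(7)/736916229 +17560/3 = 5853.33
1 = 1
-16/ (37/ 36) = -15.57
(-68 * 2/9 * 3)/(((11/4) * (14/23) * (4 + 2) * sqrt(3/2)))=-3128 * sqrt(6)/2079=-3.69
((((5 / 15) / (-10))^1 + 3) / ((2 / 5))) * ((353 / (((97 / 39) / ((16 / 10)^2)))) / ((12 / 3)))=1633684 / 2425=673.68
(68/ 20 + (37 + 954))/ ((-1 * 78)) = -2486/ 195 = -12.75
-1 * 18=-18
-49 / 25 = -1.96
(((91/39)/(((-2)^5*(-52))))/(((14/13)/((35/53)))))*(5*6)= 175/6784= 0.03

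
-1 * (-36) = 36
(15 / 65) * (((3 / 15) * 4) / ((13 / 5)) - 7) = -261 / 169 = -1.54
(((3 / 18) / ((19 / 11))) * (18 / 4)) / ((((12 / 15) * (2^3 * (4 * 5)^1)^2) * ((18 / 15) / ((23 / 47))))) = 253 / 29261824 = 0.00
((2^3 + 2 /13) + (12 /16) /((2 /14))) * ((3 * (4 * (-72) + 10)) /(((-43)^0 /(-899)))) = 261293451 /26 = 10049748.12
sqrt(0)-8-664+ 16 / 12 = -2012 / 3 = -670.67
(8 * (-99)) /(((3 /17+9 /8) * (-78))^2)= -406912 /5294601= -0.08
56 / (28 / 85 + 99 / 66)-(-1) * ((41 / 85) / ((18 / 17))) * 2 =31.52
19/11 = 1.73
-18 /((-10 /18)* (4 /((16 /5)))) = 648 /25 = 25.92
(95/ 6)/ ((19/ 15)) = 25/ 2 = 12.50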